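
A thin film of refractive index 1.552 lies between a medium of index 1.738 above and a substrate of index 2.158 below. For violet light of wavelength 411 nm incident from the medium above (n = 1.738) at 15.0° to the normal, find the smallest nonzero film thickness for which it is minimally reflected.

138 nm

At the upper boundary (n = 1.738 to n = 1.552) the reflected ray undergoes no phase shift.
At the lower boundary (n = 1.552 to n = 2.158) the reflected ray undergoes a half-wave phase shift.
Net: one phase inversion between the two reflected rays.
So the condition for destructive reflection is 2 n t cos θ_r = m λ.
Snell's law: 1.738 sin 15.0° = 1.552 sin θ_r → sin θ_r = 0.290, cos θ_r = 0.957.
Minimum nonzero at m = 1: t = λ / (2 n cos θ_r) = 411 / (2 × 1.552 × 0.957) = 138 nm.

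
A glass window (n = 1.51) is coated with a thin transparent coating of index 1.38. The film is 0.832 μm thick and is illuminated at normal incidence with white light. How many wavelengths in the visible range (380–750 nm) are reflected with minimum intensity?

3

Top surface (1.0 → 1.38): reflection off a higher-index medium gives a half-wave phase shift.
At the lower boundary (n = 1.38 to n = 1.51) the reflected ray undergoes a half-wave phase shift.
Zero or two π shifts → no net half-wave offset.
So the condition for destructive reflection is 2 n t = (m + ½) λ.
λ = 2 n t / (m + ½) = 2296 / (m + ½) nm.
m=2: 919 nm (IR); m=3: 656 nm (visible); m=4: 510 nm (visible); m=5: 418 nm (visible); m=6: 353 nm (UV).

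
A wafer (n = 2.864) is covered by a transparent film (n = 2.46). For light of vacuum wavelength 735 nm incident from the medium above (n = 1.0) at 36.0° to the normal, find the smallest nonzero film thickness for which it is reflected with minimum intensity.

Ray reflecting at the top interface goes from n = 1.0 toward n = 2.46: a half-wave phase shift.
Ray reflecting at the bottom interface goes from n = 2.46 toward n = 2.864: a half-wave phase shift.
Net: no relative phase inversion (both shifts match).
For weak reflection here: 2 n t cos θ_r = (m + ½) λ.
Snell's law: 1.0 sin 36.0° = 2.46 sin θ_r → sin θ_r = 0.239, cos θ_r = 0.971.
Minimum at m = 0: t = λ / (4 n cos θ_r) = 735 / (4 × 2.46 × 0.971) = 76.9 nm.

76.9 nm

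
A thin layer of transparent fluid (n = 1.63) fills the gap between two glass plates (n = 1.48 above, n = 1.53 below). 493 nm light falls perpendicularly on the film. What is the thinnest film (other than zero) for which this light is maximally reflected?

75.6 nm

Top surface (1.48 → 1.63): reflection off a higher-index medium gives a half-wave phase shift.
Bottom surface (1.63 → 1.53): reflection off a lower-index medium gives no phase shift.
Net: one phase inversion between the two reflected rays.
For bright reflection here: 2 n t = (m + ½) λ.
Minimum at m = 0: t = λ / (4 n) = 493 / (4 × 1.63) = 75.6 nm.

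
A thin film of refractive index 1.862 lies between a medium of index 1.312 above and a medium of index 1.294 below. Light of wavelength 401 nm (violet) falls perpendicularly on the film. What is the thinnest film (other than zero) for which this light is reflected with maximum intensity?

Ray reflecting at the top interface goes from n = 1.312 toward n = 1.862: a half-wave phase shift.
Ray reflecting at the bottom interface goes from n = 1.862 toward n = 1.294: no phase shift.
Net: one phase inversion between the two reflected rays.
With one net inversion, constructive interference in reflection requires 2 n t = (m + ½) λ.
Minimum at m = 0: t = λ / (4 n) = 401 / (4 × 1.862) = 53.8 nm.

53.8 nm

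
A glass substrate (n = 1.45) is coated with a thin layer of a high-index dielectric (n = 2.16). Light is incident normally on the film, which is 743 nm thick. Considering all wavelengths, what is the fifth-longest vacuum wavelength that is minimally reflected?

Top surface (1.0 → 2.16): reflection off a higher-index medium gives a half-wave phase shift.
At the lower boundary (n = 2.16 to n = 1.45) the reflected ray undergoes no phase shift.
Net: one phase inversion between the two reflected rays.
With one net inversion, destructive interference in reflection requires 2 n t = m λ.
λ = 2 n t / m. The fifth-longest wavelength is m = 5: λ = 2 × 2.16 × 743 / 5.00 = 642 nm.

642 nm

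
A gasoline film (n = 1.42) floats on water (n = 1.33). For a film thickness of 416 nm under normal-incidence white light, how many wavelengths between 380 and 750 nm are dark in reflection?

Top surface (1.0 → 1.42): reflection off a higher-index medium gives a half-wave phase shift.
At the lower boundary (n = 1.42 to n = 1.33) the reflected ray undergoes no phase shift.
Exactly one π shift → a net half-wave offset.
So the condition for destructive reflection is 2 n t = m λ.
λ = 2 n t / m = 1181 / m nm.
m=1: 1181 nm (IR); m=2: 591 nm (visible); m=3: 394 nm (visible); m=4: 295 nm (UV).

2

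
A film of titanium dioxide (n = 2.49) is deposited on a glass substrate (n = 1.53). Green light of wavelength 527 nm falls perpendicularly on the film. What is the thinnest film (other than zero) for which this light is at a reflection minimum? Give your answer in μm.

0.106 μm

Ray reflecting at the top interface goes from n = 1.0 toward n = 2.49: a half-wave phase shift.
Bottom surface (2.49 → 1.53): reflection off a lower-index medium gives no phase shift.
Exactly one π shift → a net half-wave offset.
So the condition for destructive reflection is 2 n t = m λ.
Minimum nonzero at m = 1: t = λ / (2 n) = 527 / (2 × 2.49) = 106 nm.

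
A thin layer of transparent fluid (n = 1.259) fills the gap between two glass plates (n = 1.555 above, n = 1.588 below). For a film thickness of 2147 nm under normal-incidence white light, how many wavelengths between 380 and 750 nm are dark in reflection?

7

Top surface (1.555 → 1.259): reflection off a lower-index medium gives no phase shift.
At the lower boundary (n = 1.259 to n = 1.588) the reflected ray undergoes a half-wave phase shift.
The two reflections differ by half a wavelength.
With one net inversion, destructive interference in reflection requires 2 n t = m λ.
λ = 2 n t / m = 5406 / m nm.
m=7: 772 nm (IR); m=8: 676 nm (visible); m=9: 601 nm (visible); m=10: 541 nm (visible); m=11: 491 nm (visible); m=12: 451 nm (visible); m=13: 416 nm (visible); m=14: 386 nm (visible); m=15: 360 nm (UV).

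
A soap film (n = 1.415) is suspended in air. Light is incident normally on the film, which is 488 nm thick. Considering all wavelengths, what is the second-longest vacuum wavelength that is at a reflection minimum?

691 nm

Top surface (1.0 → 1.415): reflection off a higher-index medium gives a half-wave phase shift.
Ray reflecting at the bottom interface goes from n = 1.415 toward n = 1.0: no phase shift.
Net: one phase inversion between the two reflected rays.
So the condition for destructive reflection is 2 n t = m λ.
λ = 2 n t / m. The second-longest wavelength is m = 2: λ = 2 × 1.415 × 488 / 2.00 = 691 nm.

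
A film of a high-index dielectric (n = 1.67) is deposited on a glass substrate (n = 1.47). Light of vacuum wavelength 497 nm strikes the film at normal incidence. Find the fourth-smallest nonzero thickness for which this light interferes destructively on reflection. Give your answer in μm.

0.595 μm

At the upper boundary (n = 1.0 to n = 1.67) the reflected ray undergoes a half-wave phase shift.
Ray reflecting at the bottom interface goes from n = 1.67 toward n = 1.47: no phase shift.
Exactly one π shift → a net half-wave offset.
So the condition for destructive reflection is 2 n t = m λ.
The fourth-smallest nonzero thickness corresponds to m = 4: t = m λ / (2 n) = 4.00 × 497 / (2 × 1.67) = 595 nm.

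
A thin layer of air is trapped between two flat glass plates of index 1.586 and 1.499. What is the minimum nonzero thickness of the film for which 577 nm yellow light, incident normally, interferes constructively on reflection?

144 nm

Ray reflecting at the top interface goes from n = 1.586 toward n = 1.0: no phase shift.
Bottom surface (1.0 → 1.499): reflection off a higher-index medium gives a half-wave phase shift.
Net: one phase inversion between the two reflected rays.
For strong reflection here: 2 n t = (m + ½) λ.
Minimum at m = 0: t = λ / (4 n) = 577 / (4 × 1.0) = 144 nm.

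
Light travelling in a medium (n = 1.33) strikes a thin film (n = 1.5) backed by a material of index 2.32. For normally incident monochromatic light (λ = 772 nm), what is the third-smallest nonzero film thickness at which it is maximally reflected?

Ray reflecting at the top interface goes from n = 1.33 toward n = 1.5: a half-wave phase shift.
Bottom surface (1.5 → 2.32): reflection off a higher-index medium gives a half-wave phase shift.
Zero or two π shifts → no net half-wave offset.
So the condition for constructive reflection is 2 n t = m λ.
The third-smallest nonzero thickness corresponds to m = 3: t = m λ / (2 n) = 3.00 × 772 / (2 × 1.5) = 772 nm.

772 nm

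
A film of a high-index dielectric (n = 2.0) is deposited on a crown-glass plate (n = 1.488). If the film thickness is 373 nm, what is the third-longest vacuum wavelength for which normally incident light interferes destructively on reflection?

497 nm

Top surface (1.0 → 2.0): reflection off a higher-index medium gives a half-wave phase shift.
At the lower boundary (n = 2.0 to n = 1.488) the reflected ray undergoes no phase shift.
The two reflections differ by half a wavelength.
For weak reflection here: 2 n t = m λ.
λ = 2 n t / m. The third-longest wavelength is m = 3: λ = 2 × 2.0 × 373 / 3.00 = 497 nm.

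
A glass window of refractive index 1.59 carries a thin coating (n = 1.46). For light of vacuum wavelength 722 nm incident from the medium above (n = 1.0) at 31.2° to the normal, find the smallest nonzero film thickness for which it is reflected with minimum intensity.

Top surface (1.0 → 1.46): reflection off a higher-index medium gives a half-wave phase shift.
Ray reflecting at the bottom interface goes from n = 1.46 toward n = 1.59: a half-wave phase shift.
Zero or two π shifts → no net half-wave offset.
With no net inversion, destructive interference in reflection requires 2 n t cos θ_r = (m + ½) λ.
Snell's law: 1.0 sin 31.2° = 1.46 sin θ_r → sin θ_r = 0.355, cos θ_r = 0.935.
Minimum at m = 0: t = λ / (4 n cos θ_r) = 722 / (4 × 1.46 × 0.935) = 132 nm.

132 nm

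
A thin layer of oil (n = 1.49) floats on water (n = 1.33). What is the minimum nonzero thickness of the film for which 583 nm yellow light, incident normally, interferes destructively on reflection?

Top surface (1.0 → 1.49): reflection off a higher-index medium gives a half-wave phase shift.
Bottom surface (1.49 → 1.33): reflection off a lower-index medium gives no phase shift.
Exactly one π shift → a net half-wave offset.
So the condition for destructive reflection is 2 n t = m λ.
Minimum nonzero at m = 1: t = λ / (2 n) = 583 / (2 × 1.49) = 196 nm.

196 nm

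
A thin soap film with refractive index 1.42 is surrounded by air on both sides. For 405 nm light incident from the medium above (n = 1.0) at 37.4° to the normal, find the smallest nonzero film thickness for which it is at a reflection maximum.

At the upper boundary (n = 1.0 to n = 1.42) the reflected ray undergoes a half-wave phase shift.
At the lower boundary (n = 1.42 to n = 1.0) the reflected ray undergoes no phase shift.
The two reflections differ by half a wavelength.
So the condition for constructive reflection is 2 n t cos θ_r = (m + ½) λ.
Snell's law: 1.0 sin 37.4° = 1.42 sin θ_r → sin θ_r = 0.428, cos θ_r = 0.904.
Minimum at m = 0: t = λ / (4 n cos θ_r) = 405 / (4 × 1.42 × 0.904) = 78.9 nm.

78.9 nm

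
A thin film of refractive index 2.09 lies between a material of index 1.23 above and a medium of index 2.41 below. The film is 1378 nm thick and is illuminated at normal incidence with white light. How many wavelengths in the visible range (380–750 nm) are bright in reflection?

Ray reflecting at the top interface goes from n = 1.23 toward n = 2.09: a half-wave phase shift.
Ray reflecting at the bottom interface goes from n = 2.09 toward n = 2.41: a half-wave phase shift.
The two reflections carry the same phase change, so no net offset.
So the condition for constructive reflection is 2 n t = m λ.
λ = 2 n t / m = 5760 / m nm.
m=7: 823 nm (IR); m=8: 720 nm (visible); m=9: 640 nm (visible); m=10: 576 nm (visible); m=11: 524 nm (visible); m=12: 480 nm (visible); m=13: 443 nm (visible); m=14: 411 nm (visible); m=15: 384 nm (visible); m=16: 360 nm (UV).

8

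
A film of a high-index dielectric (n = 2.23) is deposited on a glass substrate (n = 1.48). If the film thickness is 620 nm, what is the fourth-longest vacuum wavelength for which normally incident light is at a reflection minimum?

691 nm

Ray reflecting at the top interface goes from n = 1.0 toward n = 2.23: a half-wave phase shift.
Bottom surface (2.23 → 1.48): reflection off a lower-index medium gives no phase shift.
Net: one phase inversion between the two reflected rays.
For dark reflection here: 2 n t = m λ.
λ = 2 n t / m. The fourth-longest wavelength is m = 4: λ = 2 × 2.23 × 620 / 4.00 = 691 nm.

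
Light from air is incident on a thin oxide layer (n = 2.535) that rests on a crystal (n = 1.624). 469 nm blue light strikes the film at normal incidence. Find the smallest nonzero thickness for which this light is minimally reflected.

92.5 nm

Ray reflecting at the top interface goes from n = 1.0 toward n = 2.535: a half-wave phase shift.
At the lower boundary (n = 2.535 to n = 1.624) the reflected ray undergoes no phase shift.
Net: one phase inversion between the two reflected rays.
With one net inversion, destructive interference in reflection requires 2 n t = m λ.
The smallest nonzero thickness corresponds to m = 1: t = m λ / (2 n) = 1.00 × 469 / (2 × 2.535) = 92.5 nm.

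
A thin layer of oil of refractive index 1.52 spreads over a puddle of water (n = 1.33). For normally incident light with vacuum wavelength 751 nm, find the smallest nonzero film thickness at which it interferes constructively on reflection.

124 nm

Ray reflecting at the top interface goes from n = 1.0 toward n = 1.52: a half-wave phase shift.
At the lower boundary (n = 1.52 to n = 1.33) the reflected ray undergoes no phase shift.
Exactly one π shift → a net half-wave offset.
So the condition for constructive reflection is 2 n t = (m + ½) λ.
Minimum at m = 0: t = λ / (4 n) = 751 / (4 × 1.52) = 124 nm.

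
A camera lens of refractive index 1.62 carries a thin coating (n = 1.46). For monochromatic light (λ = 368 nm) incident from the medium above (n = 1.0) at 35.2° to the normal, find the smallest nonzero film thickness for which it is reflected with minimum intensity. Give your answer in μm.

0.0686 μm

Top surface (1.0 → 1.46): reflection off a higher-index medium gives a half-wave phase shift.
Bottom surface (1.46 → 1.62): reflection off a higher-index medium gives a half-wave phase shift.
The two reflections carry the same phase change, so no net offset.
So the condition for destructive reflection is 2 n t cos θ_r = (m + ½) λ.
Snell's law: 1.0 sin 35.2° = 1.46 sin θ_r → sin θ_r = 0.395, cos θ_r = 0.919.
Minimum at m = 0: t = λ / (4 n cos θ_r) = 368 / (4 × 1.46 × 0.919) = 68.6 nm.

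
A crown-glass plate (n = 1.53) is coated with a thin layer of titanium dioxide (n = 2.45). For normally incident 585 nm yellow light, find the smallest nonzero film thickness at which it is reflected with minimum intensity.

Top surface (1.0 → 2.45): reflection off a higher-index medium gives a half-wave phase shift.
At the lower boundary (n = 2.45 to n = 1.53) the reflected ray undergoes no phase shift.
Net: one phase inversion between the two reflected rays.
With one net inversion, destructive interference in reflection requires 2 n t = m λ.
Minimum nonzero at m = 1: t = λ / (2 n) = 585 / (2 × 2.45) = 119 nm.

119 nm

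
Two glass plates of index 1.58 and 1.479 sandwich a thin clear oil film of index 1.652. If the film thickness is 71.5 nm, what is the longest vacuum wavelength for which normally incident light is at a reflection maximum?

472 nm

Ray reflecting at the top interface goes from n = 1.58 toward n = 1.652: a half-wave phase shift.
At the lower boundary (n = 1.652 to n = 1.479) the reflected ray undergoes no phase shift.
Net: one phase inversion between the two reflected rays.
So the condition for constructive reflection is 2 n t = (m + ½) λ.
λ = 2 n t / (m + ½). The longest wavelength is m = 0: λ = 2 × 1.652 × 71.5 / 0.500 = 472 nm.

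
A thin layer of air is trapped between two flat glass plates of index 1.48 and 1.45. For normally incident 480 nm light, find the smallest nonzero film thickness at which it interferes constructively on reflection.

120 nm

Ray reflecting at the top interface goes from n = 1.48 toward n = 1.0: no phase shift.
Ray reflecting at the bottom interface goes from n = 1.0 toward n = 1.45: a half-wave phase shift.
Net: one phase inversion between the two reflected rays.
For bright reflection here: 2 n t = (m + ½) λ.
Minimum at m = 0: t = λ / (4 n) = 480 / (4 × 1.0) = 120 nm.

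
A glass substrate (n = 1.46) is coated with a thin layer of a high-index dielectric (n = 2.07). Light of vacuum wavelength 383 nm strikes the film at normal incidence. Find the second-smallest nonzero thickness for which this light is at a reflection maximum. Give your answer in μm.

0.139 μm

Top surface (1.0 → 2.07): reflection off a higher-index medium gives a half-wave phase shift.
Ray reflecting at the bottom interface goes from n = 2.07 toward n = 1.46: no phase shift.
Exactly one π shift → a net half-wave offset.
With one net inversion, constructive interference in reflection requires 2 n t = (m + ½) λ.
The second-smallest nonzero thickness corresponds to m = 1: t = (m + ½) λ / (2 n) = 1.50 × 383 / (2 × 2.07) = 139 nm.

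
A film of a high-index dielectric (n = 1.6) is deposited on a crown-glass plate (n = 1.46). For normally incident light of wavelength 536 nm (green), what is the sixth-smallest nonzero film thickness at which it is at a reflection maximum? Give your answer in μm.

Top surface (1.0 → 1.6): reflection off a higher-index medium gives a half-wave phase shift.
Bottom surface (1.6 → 1.46): reflection off a lower-index medium gives no phase shift.
Exactly one π shift → a net half-wave offset.
For maximum reflection here: 2 n t = (m + ½) λ.
The sixth-smallest nonzero thickness corresponds to m = 5: t = (m + ½) λ / (2 n) = 5.50 × 536 / (2 × 1.6) = 921 nm.

0.921 μm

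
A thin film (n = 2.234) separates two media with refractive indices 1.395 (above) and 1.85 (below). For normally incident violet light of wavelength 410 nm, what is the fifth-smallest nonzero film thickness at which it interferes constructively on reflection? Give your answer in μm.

0.413 μm

At the upper boundary (n = 1.395 to n = 2.234) the reflected ray undergoes a half-wave phase shift.
At the lower boundary (n = 2.234 to n = 1.85) the reflected ray undergoes no phase shift.
Net: one phase inversion between the two reflected rays.
With one net inversion, constructive interference in reflection requires 2 n t = (m + ½) λ.
The fifth-smallest nonzero thickness corresponds to m = 4: t = (m + ½) λ / (2 n) = 4.50 × 410 / (2 × 2.234) = 413 nm.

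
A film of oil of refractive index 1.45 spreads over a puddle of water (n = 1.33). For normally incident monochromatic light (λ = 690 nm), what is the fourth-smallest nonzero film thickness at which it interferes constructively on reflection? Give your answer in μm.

0.833 μm

At the upper boundary (n = 1.0 to n = 1.45) the reflected ray undergoes a half-wave phase shift.
At the lower boundary (n = 1.45 to n = 1.33) the reflected ray undergoes no phase shift.
Net: one phase inversion between the two reflected rays.
With one net inversion, constructive interference in reflection requires 2 n t = (m + ½) λ.
The fourth-smallest nonzero thickness corresponds to m = 3: t = (m + ½) λ / (2 n) = 3.50 × 690 / (2 × 1.45) = 833 nm.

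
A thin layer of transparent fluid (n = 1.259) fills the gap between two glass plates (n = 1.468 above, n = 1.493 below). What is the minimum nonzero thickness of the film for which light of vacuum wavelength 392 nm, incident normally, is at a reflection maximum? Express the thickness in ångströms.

778 Å

Top surface (1.468 → 1.259): reflection off a lower-index medium gives no phase shift.
Ray reflecting at the bottom interface goes from n = 1.259 toward n = 1.493: a half-wave phase shift.
Exactly one π shift → a net half-wave offset.
So the condition for constructive reflection is 2 n t = (m + ½) λ.
Minimum at m = 0: t = λ / (4 n) = 392 / (4 × 1.259) = 77.8 nm.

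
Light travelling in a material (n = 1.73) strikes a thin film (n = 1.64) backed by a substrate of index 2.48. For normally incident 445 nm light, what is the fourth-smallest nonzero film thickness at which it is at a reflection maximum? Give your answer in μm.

At the upper boundary (n = 1.73 to n = 1.64) the reflected ray undergoes no phase shift.
Ray reflecting at the bottom interface goes from n = 1.64 toward n = 2.48: a half-wave phase shift.
Exactly one π shift → a net half-wave offset.
So the condition for constructive reflection is 2 n t = (m + ½) λ.
The fourth-smallest nonzero thickness corresponds to m = 3: t = (m + ½) λ / (2 n) = 3.50 × 445 / (2 × 1.64) = 475 nm.

0.475 μm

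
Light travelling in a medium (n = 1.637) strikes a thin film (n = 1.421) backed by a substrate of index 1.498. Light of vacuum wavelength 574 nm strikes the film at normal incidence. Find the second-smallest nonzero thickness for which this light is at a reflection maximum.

At the upper boundary (n = 1.637 to n = 1.421) the reflected ray undergoes no phase shift.
Bottom surface (1.421 → 1.498): reflection off a higher-index medium gives a half-wave phase shift.
The two reflections differ by half a wavelength.
So the condition for constructive reflection is 2 n t = (m + ½) λ.
The second-smallest nonzero thickness corresponds to m = 1: t = (m + ½) λ / (2 n) = 1.50 × 574 / (2 × 1.421) = 303 nm.

303 nm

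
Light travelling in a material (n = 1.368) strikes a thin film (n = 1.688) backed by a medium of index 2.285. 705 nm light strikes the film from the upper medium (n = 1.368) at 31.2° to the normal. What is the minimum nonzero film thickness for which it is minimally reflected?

115 nm

Top surface (1.368 → 1.688): reflection off a higher-index medium gives a half-wave phase shift.
At the lower boundary (n = 1.688 to n = 2.285) the reflected ray undergoes a half-wave phase shift.
The two reflections carry the same phase change, so no net offset.
So the condition for destructive reflection is 2 n t cos θ_r = (m + ½) λ.
Snell's law: 1.368 sin 31.2° = 1.688 sin θ_r → sin θ_r = 0.420, cos θ_r = 0.908.
Minimum at m = 0: t = λ / (4 n cos θ_r) = 705 / (4 × 1.688 × 0.908) = 115 nm.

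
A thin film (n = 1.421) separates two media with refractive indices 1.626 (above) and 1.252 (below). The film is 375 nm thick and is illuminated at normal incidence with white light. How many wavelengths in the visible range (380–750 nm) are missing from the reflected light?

2

Top surface (1.626 → 1.421): reflection off a lower-index medium gives no phase shift.
Ray reflecting at the bottom interface goes from n = 1.421 toward n = 1.252: no phase shift.
Zero or two π shifts → no net half-wave offset.
With no net inversion, destructive interference in reflection requires 2 n t = (m + ½) λ.
λ = 2 n t / (m + ½) = 1066 / (m + ½) nm.
m=0: 2132 nm (IR); m=1: 711 nm (visible); m=2: 426 nm (visible); m=3: 305 nm (UV).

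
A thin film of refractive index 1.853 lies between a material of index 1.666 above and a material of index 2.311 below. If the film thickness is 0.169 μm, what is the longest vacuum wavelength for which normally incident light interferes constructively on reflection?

Top surface (1.666 → 1.853): reflection off a higher-index medium gives a half-wave phase shift.
At the lower boundary (n = 1.853 to n = 2.311) the reflected ray undergoes a half-wave phase shift.
The two reflections carry the same phase change, so no net offset.
So the condition for constructive reflection is 2 n t = m λ.
λ = 2 n t / m. The longest wavelength is m = 1: λ = 2 × 1.853 × 169 / 1.00 = 626 nm.

626 nm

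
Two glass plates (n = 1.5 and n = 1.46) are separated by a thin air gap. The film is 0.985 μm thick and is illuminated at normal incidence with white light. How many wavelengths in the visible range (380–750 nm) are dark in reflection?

Ray reflecting at the top interface goes from n = 1.5 toward n = 1.0: no phase shift.
Ray reflecting at the bottom interface goes from n = 1.0 toward n = 1.46: a half-wave phase shift.
The two reflections differ by half a wavelength.
With one net inversion, destructive interference in reflection requires 2 n t = m λ.
λ = 2 n t / m = 1970 / m nm.
m=2: 985 nm (IR); m=3: 657 nm (visible); m=4: 493 nm (visible); m=5: 394 nm (visible); m=6: 328 nm (UV).

3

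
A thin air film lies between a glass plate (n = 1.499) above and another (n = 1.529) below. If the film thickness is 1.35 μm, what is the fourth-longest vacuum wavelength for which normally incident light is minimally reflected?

675 nm

At the upper boundary (n = 1.499 to n = 1.0) the reflected ray undergoes no phase shift.
Bottom surface (1.0 → 1.529): reflection off a higher-index medium gives a half-wave phase shift.
Exactly one π shift → a net half-wave offset.
So the condition for destructive reflection is 2 n t = m λ.
λ = 2 n t / m. The fourth-longest wavelength is m = 4: λ = 2 × 1.0 × 1350 / 4.00 = 675 nm.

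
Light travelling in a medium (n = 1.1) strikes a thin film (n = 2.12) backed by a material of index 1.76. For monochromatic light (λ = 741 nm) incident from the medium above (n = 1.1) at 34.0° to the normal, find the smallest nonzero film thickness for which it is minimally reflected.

Ray reflecting at the top interface goes from n = 1.1 toward n = 2.12: a half-wave phase shift.
Bottom surface (2.12 → 1.76): reflection off a lower-index medium gives no phase shift.
Exactly one π shift → a net half-wave offset.
With one net inversion, destructive interference in reflection requires 2 n t cos θ_r = m λ.
Snell's law: 1.1 sin 34.0° = 2.12 sin θ_r → sin θ_r = 0.290, cos θ_r = 0.957.
Minimum nonzero at m = 1: t = λ / (2 n cos θ_r) = 741 / (2 × 2.12 × 0.957) = 183 nm.

183 nm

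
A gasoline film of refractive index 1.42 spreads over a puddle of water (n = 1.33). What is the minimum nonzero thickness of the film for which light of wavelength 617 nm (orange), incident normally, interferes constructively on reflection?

109 nm

Top surface (1.0 → 1.42): reflection off a higher-index medium gives a half-wave phase shift.
Ray reflecting at the bottom interface goes from n = 1.42 toward n = 1.33: no phase shift.
The two reflections differ by half a wavelength.
With one net inversion, constructive interference in reflection requires 2 n t = (m + ½) λ.
Minimum at m = 0: t = λ / (4 n) = 617 / (4 × 1.42) = 109 nm.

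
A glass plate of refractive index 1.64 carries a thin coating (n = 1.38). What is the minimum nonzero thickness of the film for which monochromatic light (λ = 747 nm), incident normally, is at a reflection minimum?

135 nm

Ray reflecting at the top interface goes from n = 1.0 toward n = 1.38: a half-wave phase shift.
Bottom surface (1.38 → 1.64): reflection off a higher-index medium gives a half-wave phase shift.
Zero or two π shifts → no net half-wave offset.
For minimum reflection here: 2 n t = (m + ½) λ.
Minimum at m = 0: t = λ / (4 n) = 747 / (4 × 1.38) = 135 nm.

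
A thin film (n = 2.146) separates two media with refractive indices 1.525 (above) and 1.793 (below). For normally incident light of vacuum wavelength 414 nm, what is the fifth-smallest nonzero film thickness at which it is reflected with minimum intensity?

Top surface (1.525 → 2.146): reflection off a higher-index medium gives a half-wave phase shift.
Ray reflecting at the bottom interface goes from n = 2.146 toward n = 1.793: no phase shift.
Exactly one π shift → a net half-wave offset.
For weak reflection here: 2 n t = m λ.
The fifth-smallest nonzero thickness corresponds to m = 5: t = m λ / (2 n) = 5.00 × 414 / (2 × 2.146) = 482 nm.

482 nm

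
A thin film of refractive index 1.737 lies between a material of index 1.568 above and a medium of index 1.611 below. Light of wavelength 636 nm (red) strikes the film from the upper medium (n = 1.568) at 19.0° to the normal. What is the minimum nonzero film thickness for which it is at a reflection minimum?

Top surface (1.568 → 1.737): reflection off a higher-index medium gives a half-wave phase shift.
At the lower boundary (n = 1.737 to n = 1.611) the reflected ray undergoes no phase shift.
The two reflections differ by half a wavelength.
For dark reflection here: 2 n t cos θ_r = m λ.
Snell's law: 1.568 sin 19.0° = 1.737 sin θ_r → sin θ_r = 0.294, cos θ_r = 0.956.
Minimum nonzero at m = 1: t = λ / (2 n cos θ_r) = 636 / (2 × 1.737 × 0.956) = 192 nm.

192 nm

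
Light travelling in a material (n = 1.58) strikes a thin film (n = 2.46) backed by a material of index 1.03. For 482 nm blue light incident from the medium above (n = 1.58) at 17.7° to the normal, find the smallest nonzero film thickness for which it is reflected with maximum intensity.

49.9 nm

Ray reflecting at the top interface goes from n = 1.58 toward n = 2.46: a half-wave phase shift.
Ray reflecting at the bottom interface goes from n = 2.46 toward n = 1.03: no phase shift.
Net: one phase inversion between the two reflected rays.
For strong reflection here: 2 n t cos θ_r = (m + ½) λ.
Snell's law: 1.58 sin 17.7° = 2.46 sin θ_r → sin θ_r = 0.195, cos θ_r = 0.981.
Minimum at m = 0: t = λ / (4 n cos θ_r) = 482 / (4 × 2.46 × 0.981) = 49.9 nm.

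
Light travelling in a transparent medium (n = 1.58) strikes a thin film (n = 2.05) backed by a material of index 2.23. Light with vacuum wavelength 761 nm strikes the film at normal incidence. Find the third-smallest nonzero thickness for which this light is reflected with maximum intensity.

Top surface (1.58 → 2.05): reflection off a higher-index medium gives a half-wave phase shift.
At the lower boundary (n = 2.05 to n = 2.23) the reflected ray undergoes a half-wave phase shift.
Net: no relative phase inversion (both shifts match).
With no net inversion, constructive interference in reflection requires 2 n t = m λ.
The third-smallest nonzero thickness corresponds to m = 3: t = m λ / (2 n) = 3.00 × 761 / (2 × 2.05) = 557 nm.

557 nm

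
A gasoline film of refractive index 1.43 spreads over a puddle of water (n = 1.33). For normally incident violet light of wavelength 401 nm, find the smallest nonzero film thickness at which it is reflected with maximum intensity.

At the upper boundary (n = 1.0 to n = 1.43) the reflected ray undergoes a half-wave phase shift.
At the lower boundary (n = 1.43 to n = 1.33) the reflected ray undergoes no phase shift.
The two reflections differ by half a wavelength.
For strong reflection here: 2 n t = (m + ½) λ.
Minimum at m = 0: t = λ / (4 n) = 401 / (4 × 1.43) = 70.1 nm.

70.1 nm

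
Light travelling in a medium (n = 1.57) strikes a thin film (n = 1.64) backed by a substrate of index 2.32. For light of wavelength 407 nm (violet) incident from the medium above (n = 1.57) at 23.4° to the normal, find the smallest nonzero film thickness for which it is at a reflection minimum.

Ray reflecting at the top interface goes from n = 1.57 toward n = 1.64: a half-wave phase shift.
Ray reflecting at the bottom interface goes from n = 1.64 toward n = 2.32: a half-wave phase shift.
The two reflections carry the same phase change, so no net offset.
So the condition for destructive reflection is 2 n t cos θ_r = (m + ½) λ.
Snell's law: 1.57 sin 23.4° = 1.64 sin θ_r → sin θ_r = 0.380, cos θ_r = 0.925.
Minimum at m = 0: t = λ / (4 n cos θ_r) = 407 / (4 × 1.64 × 0.925) = 67.1 nm.

67.1 nm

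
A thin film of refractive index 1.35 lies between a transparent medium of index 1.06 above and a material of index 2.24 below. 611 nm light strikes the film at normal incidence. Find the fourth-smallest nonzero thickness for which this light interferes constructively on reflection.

905 nm

At the upper boundary (n = 1.06 to n = 1.35) the reflected ray undergoes a half-wave phase shift.
At the lower boundary (n = 1.35 to n = 2.24) the reflected ray undergoes a half-wave phase shift.
Net: no relative phase inversion (both shifts match).
With no net inversion, constructive interference in reflection requires 2 n t = m λ.
The fourth-smallest nonzero thickness corresponds to m = 4: t = m λ / (2 n) = 4.00 × 611 / (2 × 1.35) = 905 nm.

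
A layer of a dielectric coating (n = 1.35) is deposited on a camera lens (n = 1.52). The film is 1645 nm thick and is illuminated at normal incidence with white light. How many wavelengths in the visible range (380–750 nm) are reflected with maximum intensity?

6

Top surface (1.0 → 1.35): reflection off a higher-index medium gives a half-wave phase shift.
Ray reflecting at the bottom interface goes from n = 1.35 toward n = 1.52: a half-wave phase shift.
Net: no relative phase inversion (both shifts match).
With no net inversion, constructive interference in reflection requires 2 n t = m λ.
λ = 2 n t / m = 4442 / m nm.
m=5: 888 nm (IR); m=6: 740 nm (visible); m=7: 635 nm (visible); m=8: 555 nm (visible); m=9: 494 nm (visible); m=10: 444 nm (visible); m=11: 404 nm (visible); m=12: 370 nm (UV).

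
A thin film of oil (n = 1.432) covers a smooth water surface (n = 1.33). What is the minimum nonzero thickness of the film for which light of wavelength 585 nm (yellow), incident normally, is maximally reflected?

102 nm

At the upper boundary (n = 1.0 to n = 1.432) the reflected ray undergoes a half-wave phase shift.
Bottom surface (1.432 → 1.33): reflection off a lower-index medium gives no phase shift.
The two reflections differ by half a wavelength.
For bright reflection here: 2 n t = (m + ½) λ.
Minimum at m = 0: t = λ / (4 n) = 585 / (4 × 1.432) = 102 nm.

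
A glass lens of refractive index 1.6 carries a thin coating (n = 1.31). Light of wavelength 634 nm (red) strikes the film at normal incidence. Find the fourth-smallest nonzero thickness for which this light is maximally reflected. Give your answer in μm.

0.968 μm

Top surface (1.0 → 1.31): reflection off a higher-index medium gives a half-wave phase shift.
Bottom surface (1.31 → 1.6): reflection off a higher-index medium gives a half-wave phase shift.
Zero or two π shifts → no net half-wave offset.
So the condition for constructive reflection is 2 n t = m λ.
The fourth-smallest nonzero thickness corresponds to m = 4: t = m λ / (2 n) = 4.00 × 634 / (2 × 1.31) = 968 nm.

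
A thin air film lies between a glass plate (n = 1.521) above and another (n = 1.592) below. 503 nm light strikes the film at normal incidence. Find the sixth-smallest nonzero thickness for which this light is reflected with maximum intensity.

1383 nm

At the upper boundary (n = 1.521 to n = 1.0) the reflected ray undergoes no phase shift.
Ray reflecting at the bottom interface goes from n = 1.0 toward n = 1.592: a half-wave phase shift.
The two reflections differ by half a wavelength.
With one net inversion, constructive interference in reflection requires 2 n t = (m + ½) λ.
The sixth-smallest nonzero thickness corresponds to m = 5: t = (m + ½) λ / (2 n) = 5.50 × 503 / (2 × 1.0) = 1383 nm.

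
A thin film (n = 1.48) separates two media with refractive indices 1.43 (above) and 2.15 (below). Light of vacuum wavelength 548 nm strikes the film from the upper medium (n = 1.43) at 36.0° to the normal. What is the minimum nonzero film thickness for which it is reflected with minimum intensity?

112 nm

At the upper boundary (n = 1.43 to n = 1.48) the reflected ray undergoes a half-wave phase shift.
At the lower boundary (n = 1.48 to n = 2.15) the reflected ray undergoes a half-wave phase shift.
Zero or two π shifts → no net half-wave offset.
For minimum reflection here: 2 n t cos θ_r = (m + ½) λ.
Snell's law: 1.43 sin 36.0° = 1.48 sin θ_r → sin θ_r = 0.568, cos θ_r = 0.823.
Minimum at m = 0: t = λ / (4 n cos θ_r) = 548 / (4 × 1.48 × 0.823) = 112 nm.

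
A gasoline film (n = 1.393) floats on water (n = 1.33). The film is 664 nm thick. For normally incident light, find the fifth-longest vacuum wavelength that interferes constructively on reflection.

411 nm

Top surface (1.0 → 1.393): reflection off a higher-index medium gives a half-wave phase shift.
Bottom surface (1.393 → 1.33): reflection off a lower-index medium gives no phase shift.
Exactly one π shift → a net half-wave offset.
With one net inversion, constructive interference in reflection requires 2 n t = (m + ½) λ.
λ = 2 n t / (m + ½). The fifth-longest wavelength is m = 4: λ = 2 × 1.393 × 664 / 4.50 = 411 nm.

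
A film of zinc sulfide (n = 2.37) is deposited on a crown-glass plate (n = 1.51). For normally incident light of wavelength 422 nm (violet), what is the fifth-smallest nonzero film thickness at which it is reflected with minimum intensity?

Ray reflecting at the top interface goes from n = 1.0 toward n = 2.37: a half-wave phase shift.
Bottom surface (2.37 → 1.51): reflection off a lower-index medium gives no phase shift.
Net: one phase inversion between the two reflected rays.
For dark reflection here: 2 n t = m λ.
The fifth-smallest nonzero thickness corresponds to m = 5: t = m λ / (2 n) = 5.00 × 422 / (2 × 2.37) = 445 nm.

445 nm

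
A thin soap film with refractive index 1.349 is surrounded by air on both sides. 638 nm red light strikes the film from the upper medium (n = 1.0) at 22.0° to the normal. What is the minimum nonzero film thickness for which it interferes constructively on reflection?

At the upper boundary (n = 1.0 to n = 1.349) the reflected ray undergoes a half-wave phase shift.
Ray reflecting at the bottom interface goes from n = 1.349 toward n = 1.0: no phase shift.
Net: one phase inversion between the two reflected rays.
With one net inversion, constructive interference in reflection requires 2 n t cos θ_r = (m + ½) λ.
Snell's law: 1.0 sin 22.0° = 1.349 sin θ_r → sin θ_r = 0.278, cos θ_r = 0.961.
Minimum at m = 0: t = λ / (4 n cos θ_r) = 638 / (4 × 1.349 × 0.961) = 123 nm.

123 nm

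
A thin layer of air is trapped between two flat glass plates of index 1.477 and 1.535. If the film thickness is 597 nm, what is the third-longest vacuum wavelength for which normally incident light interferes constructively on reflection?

At the upper boundary (n = 1.477 to n = 1.0) the reflected ray undergoes no phase shift.
Bottom surface (1.0 → 1.535): reflection off a higher-index medium gives a half-wave phase shift.
Exactly one π shift → a net half-wave offset.
For maximum reflection here: 2 n t = (m + ½) λ.
λ = 2 n t / (m + ½). The third-longest wavelength is m = 2: λ = 2 × 1.0 × 597 / 2.50 = 478 nm.

478 nm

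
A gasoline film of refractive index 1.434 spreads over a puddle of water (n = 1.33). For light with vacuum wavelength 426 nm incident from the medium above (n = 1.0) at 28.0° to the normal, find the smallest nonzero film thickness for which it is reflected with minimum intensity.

157 nm

Top surface (1.0 → 1.434): reflection off a higher-index medium gives a half-wave phase shift.
Bottom surface (1.434 → 1.33): reflection off a lower-index medium gives no phase shift.
Exactly one π shift → a net half-wave offset.
So the condition for destructive reflection is 2 n t cos θ_r = m λ.
Snell's law: 1.0 sin 28.0° = 1.434 sin θ_r → sin θ_r = 0.327, cos θ_r = 0.945.
Minimum nonzero at m = 1: t = λ / (2 n cos θ_r) = 426 / (2 × 1.434 × 0.945) = 157 nm.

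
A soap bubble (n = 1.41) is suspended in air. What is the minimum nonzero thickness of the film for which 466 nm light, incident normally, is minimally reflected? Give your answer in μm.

0.165 μm

Ray reflecting at the top interface goes from n = 1.0 toward n = 1.41: a half-wave phase shift.
Ray reflecting at the bottom interface goes from n = 1.41 toward n = 1.0: no phase shift.
The two reflections differ by half a wavelength.
So the condition for destructive reflection is 2 n t = m λ.
Minimum nonzero at m = 1: t = λ / (2 n) = 466 / (2 × 1.41) = 165 nm.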